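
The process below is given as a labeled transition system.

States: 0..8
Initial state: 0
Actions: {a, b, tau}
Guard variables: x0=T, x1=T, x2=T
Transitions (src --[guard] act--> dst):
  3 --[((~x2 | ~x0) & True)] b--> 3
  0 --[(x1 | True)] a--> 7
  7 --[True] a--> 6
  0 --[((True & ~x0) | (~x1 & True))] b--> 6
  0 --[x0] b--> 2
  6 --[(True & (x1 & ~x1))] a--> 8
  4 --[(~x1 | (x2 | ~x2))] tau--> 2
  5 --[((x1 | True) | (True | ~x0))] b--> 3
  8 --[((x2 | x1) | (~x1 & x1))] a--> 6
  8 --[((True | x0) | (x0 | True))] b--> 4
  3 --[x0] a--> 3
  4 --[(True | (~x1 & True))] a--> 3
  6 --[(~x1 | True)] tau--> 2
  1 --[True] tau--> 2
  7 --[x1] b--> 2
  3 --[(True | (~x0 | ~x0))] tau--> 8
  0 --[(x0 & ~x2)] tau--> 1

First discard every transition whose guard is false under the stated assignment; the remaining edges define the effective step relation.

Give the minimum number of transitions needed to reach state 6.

Answer: 2

Working:
BFS to 6:
  Layer 0: {0}
  Layer 1: {2,7}
  Layer 2: {6}
first hit 6 at d=2 via a·a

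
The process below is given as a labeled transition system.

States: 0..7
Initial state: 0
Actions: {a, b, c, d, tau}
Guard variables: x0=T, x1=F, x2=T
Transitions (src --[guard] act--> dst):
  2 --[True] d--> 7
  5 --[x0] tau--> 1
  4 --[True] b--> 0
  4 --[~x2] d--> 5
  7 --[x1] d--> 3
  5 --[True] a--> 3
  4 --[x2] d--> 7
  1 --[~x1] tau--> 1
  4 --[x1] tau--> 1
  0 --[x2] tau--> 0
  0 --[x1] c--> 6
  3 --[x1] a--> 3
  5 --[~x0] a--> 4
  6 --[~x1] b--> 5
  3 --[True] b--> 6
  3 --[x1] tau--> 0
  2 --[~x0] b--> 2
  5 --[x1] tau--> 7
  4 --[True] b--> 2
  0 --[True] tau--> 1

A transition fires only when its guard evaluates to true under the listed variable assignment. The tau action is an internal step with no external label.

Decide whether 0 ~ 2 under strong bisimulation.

Answer: NOT BISIMILAR

Working:
Compute ~ classes (split until stable):
  π0 = {{0,1,2,3,4,5,6,7}}
  π1 = {{0,1},{2},{3,6},{4},{5},{7}}
  π2 = {{0,1},{2},{3},{4},{5},{6},{7}}
stable after 3 split(s): 7 block(s)
0∈{0,1}, 2∈{2}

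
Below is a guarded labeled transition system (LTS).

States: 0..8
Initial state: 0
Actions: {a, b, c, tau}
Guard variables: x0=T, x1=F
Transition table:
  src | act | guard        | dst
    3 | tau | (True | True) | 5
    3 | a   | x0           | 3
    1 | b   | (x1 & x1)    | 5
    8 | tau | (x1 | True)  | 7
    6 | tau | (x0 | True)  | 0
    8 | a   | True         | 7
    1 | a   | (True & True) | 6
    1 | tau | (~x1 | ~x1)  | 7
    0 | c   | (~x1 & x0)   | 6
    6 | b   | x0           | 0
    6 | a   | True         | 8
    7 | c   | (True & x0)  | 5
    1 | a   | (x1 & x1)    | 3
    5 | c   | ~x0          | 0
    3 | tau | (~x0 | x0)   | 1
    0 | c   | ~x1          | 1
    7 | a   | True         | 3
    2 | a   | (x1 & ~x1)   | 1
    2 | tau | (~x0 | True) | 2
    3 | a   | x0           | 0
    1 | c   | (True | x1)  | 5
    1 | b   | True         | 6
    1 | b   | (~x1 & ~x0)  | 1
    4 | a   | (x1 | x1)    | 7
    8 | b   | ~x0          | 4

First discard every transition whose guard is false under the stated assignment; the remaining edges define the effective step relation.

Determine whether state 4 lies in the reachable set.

18 transition(s) survive guard evaluation.
Layer 0: {0}
Layer 1: {1,6}  total {0,1,6}
Layer 2: {5,7,8}  total {0,1,5,6,7,8}
Layer 3: {3}  total {0,1,3,5,6,7,8}
R = {0,1,3,5,6,7,8}

Answer: UNREACHABLE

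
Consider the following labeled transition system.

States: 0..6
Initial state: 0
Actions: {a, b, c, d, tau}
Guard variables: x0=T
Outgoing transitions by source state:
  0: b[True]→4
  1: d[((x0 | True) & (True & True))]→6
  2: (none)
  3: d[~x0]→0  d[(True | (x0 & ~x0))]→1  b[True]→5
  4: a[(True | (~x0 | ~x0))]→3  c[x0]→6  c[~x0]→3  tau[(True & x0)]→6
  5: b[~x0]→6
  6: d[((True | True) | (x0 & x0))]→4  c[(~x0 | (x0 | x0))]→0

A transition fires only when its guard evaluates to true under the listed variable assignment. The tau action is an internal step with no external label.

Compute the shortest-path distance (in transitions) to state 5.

BFS to 5:
  depth 0: {0}
  depth 1: {4}
  depth 2: {3,6}
  depth 3: {1,5}
first hit 5 at d=3 via b·a·b

Answer: 3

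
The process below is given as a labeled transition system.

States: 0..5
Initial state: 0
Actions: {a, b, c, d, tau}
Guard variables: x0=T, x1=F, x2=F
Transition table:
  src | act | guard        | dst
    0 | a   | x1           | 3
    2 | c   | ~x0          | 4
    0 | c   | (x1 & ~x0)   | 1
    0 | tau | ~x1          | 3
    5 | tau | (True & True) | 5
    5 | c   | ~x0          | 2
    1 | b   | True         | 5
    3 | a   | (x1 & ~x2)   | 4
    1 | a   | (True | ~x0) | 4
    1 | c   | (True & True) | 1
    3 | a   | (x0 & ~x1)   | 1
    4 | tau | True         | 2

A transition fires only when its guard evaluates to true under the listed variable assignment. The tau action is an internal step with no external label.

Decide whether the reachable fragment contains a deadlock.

R = {0,1,2,3,4,5}
  0: tau→3  [1 out]
  1: a→4  b→5  c→1  [3 out]
  2: ∅  [STUCK]
  3: a→1  [1 out]
  4: tau→2  [1 out]
  5: tau→5  [1 out]
Path to 2: tau·a·a·tau

Answer: DEADLOCK at state 2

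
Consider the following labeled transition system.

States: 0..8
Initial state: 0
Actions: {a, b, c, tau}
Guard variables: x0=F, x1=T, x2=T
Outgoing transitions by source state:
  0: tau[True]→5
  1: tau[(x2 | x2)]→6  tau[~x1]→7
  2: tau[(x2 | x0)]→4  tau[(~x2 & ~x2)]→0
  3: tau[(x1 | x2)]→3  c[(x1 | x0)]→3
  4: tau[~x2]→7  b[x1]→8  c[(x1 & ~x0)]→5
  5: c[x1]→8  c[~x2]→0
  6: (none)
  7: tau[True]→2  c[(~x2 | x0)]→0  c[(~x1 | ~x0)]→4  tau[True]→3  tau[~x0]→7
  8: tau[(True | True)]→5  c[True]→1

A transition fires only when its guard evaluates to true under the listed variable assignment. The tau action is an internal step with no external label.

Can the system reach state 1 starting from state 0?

Answer: REACHABLE

Trace:
After dropping false guards: 14 live edges.
depth 0: {0}
depth 1: {5}  cumulative {0,5}
depth 2: {8}  cumulative {0,5,8}
depth 3: {1}  cumulative {0,1,5,8}
depth 4: {6}  cumulative {0,1,5,6,8}
Reach set: {0,1,5,6,8}
Path to 1: tau·c·c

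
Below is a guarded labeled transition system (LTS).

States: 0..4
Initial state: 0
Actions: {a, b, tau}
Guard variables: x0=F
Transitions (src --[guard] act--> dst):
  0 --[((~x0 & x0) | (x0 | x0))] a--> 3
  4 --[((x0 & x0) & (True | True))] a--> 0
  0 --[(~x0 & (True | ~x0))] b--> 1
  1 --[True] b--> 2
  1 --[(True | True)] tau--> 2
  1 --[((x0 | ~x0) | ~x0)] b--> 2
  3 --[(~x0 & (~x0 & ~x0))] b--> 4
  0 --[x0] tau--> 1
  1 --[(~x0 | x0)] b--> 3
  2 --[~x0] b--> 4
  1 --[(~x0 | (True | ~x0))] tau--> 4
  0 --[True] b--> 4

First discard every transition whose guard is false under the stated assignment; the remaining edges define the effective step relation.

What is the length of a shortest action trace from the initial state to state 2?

Answer: 2

Working:
Layered search for 2:
  Layer 0: {0}
  Layer 1: {1,4}
  Layer 2: {2,3}
first hit 2 at d=2 via b·b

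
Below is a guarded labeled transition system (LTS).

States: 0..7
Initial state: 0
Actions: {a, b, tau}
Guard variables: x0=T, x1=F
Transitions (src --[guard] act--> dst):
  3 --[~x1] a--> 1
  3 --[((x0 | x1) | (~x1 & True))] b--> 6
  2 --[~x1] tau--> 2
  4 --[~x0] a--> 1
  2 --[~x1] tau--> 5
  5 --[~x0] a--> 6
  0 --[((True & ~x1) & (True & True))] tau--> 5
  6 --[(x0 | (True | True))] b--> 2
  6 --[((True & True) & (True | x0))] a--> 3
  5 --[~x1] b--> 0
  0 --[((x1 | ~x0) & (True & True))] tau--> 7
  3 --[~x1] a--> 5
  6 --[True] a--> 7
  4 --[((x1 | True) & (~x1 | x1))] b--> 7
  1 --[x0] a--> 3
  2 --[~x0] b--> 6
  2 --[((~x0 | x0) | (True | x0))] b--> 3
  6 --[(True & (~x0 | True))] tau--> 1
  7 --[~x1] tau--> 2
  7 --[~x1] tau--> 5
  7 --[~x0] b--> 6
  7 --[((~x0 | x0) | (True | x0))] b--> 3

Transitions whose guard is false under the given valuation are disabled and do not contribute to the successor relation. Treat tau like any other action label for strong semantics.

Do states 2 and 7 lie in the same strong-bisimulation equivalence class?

Answer: BISIMILAR

Analysis:
Compute ~ classes (split until stable):
  π0 = {{0,1,2,3,4,5,6,7}}
  π1 = {{0},{1},{2,7},{3},{4,5},{6}}
  π2 = {{0},{1},{2,7},{3},{4},{5},{6}}
Fixed point at round 3; 7 class(es).
2∈{2,7}, 7∈{2,7}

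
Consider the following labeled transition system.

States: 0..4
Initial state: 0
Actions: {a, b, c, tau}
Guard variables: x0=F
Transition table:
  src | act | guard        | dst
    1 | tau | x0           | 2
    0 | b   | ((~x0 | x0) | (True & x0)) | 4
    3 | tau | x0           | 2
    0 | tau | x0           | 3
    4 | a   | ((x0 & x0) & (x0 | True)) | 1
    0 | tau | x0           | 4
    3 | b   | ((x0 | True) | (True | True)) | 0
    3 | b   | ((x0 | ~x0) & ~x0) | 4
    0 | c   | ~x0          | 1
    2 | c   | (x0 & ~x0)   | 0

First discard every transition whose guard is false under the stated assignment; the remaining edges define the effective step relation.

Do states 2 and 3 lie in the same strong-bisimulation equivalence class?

Answer: NOT BISIMILAR

Trace:
Bisimulation quotient by refinement:
  P[0] = {{0,1,2,3,4}}
  P[1] = {{0},{1,2,4},{3}}
stable after 2 split(s): 3 block(s)
class of 2: {1,2,4}; class of 3: {3}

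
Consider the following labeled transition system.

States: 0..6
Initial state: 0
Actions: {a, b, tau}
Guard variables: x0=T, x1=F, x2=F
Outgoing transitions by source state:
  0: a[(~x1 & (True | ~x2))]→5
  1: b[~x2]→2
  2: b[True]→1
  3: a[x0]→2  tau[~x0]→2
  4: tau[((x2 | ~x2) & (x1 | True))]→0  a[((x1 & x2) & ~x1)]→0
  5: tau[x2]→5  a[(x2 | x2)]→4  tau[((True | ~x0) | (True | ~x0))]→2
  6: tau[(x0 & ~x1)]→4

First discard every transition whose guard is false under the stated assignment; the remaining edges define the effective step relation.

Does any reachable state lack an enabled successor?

Reach set: {0,1,2,5}
  0: a→5  [deg 1]
  1: b→2  [deg 1]
  2: b→1  [deg 1]
  5: tau→2  [deg 1]

Answer: DEADLOCK-FREE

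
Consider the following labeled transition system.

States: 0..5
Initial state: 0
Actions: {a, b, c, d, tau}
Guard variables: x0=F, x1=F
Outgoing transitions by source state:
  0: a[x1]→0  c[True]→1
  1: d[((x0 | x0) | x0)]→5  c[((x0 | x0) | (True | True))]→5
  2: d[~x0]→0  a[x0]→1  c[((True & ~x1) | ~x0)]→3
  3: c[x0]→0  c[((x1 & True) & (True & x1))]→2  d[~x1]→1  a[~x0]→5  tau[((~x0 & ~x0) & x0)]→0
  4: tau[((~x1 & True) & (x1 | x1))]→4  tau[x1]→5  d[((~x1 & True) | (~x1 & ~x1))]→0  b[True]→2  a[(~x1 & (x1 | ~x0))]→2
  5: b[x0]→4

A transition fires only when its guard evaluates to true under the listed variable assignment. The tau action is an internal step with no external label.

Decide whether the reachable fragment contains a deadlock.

Reach set: {0,1,5}
  0: c→1  [1 exit(s)]
  1: c→5  [1 exit(s)]
  5: ∅  [STUCK]
Path to 5: c·c

Answer: DEADLOCK at state 5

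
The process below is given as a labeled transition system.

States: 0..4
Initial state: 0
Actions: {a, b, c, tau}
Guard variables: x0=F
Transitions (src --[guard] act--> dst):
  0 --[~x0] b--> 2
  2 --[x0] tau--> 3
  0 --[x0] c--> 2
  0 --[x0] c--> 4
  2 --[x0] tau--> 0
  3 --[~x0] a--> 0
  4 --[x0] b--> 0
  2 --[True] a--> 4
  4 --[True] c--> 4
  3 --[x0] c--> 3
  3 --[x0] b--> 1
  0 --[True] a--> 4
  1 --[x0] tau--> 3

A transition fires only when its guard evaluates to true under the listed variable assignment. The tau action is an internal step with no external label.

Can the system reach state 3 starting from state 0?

Answer: UNREACHABLE

Working:
5 transition(s) survive guard evaluation.
depth 0: {0}
depth 1: {2,4}  now seen {0,2,4}
Reachable = {0,2,4}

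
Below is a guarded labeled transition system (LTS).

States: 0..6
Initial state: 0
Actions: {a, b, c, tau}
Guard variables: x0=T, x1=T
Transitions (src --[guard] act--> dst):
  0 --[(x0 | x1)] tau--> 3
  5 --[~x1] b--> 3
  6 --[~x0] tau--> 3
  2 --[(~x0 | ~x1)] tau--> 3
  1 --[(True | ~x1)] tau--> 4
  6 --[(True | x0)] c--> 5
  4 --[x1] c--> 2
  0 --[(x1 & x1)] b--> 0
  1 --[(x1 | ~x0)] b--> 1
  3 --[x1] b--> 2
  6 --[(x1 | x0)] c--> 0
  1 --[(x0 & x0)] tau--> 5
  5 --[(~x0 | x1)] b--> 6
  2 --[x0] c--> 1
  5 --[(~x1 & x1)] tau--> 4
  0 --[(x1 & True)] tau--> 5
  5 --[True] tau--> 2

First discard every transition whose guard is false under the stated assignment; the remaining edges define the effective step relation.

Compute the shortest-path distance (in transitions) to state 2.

Layered search for 2:
  Layer 0: {0}
  Layer 1: {3,5}
  Layer 2: {2,6}
first hit 2 at d=2 via tau·b

Answer: 2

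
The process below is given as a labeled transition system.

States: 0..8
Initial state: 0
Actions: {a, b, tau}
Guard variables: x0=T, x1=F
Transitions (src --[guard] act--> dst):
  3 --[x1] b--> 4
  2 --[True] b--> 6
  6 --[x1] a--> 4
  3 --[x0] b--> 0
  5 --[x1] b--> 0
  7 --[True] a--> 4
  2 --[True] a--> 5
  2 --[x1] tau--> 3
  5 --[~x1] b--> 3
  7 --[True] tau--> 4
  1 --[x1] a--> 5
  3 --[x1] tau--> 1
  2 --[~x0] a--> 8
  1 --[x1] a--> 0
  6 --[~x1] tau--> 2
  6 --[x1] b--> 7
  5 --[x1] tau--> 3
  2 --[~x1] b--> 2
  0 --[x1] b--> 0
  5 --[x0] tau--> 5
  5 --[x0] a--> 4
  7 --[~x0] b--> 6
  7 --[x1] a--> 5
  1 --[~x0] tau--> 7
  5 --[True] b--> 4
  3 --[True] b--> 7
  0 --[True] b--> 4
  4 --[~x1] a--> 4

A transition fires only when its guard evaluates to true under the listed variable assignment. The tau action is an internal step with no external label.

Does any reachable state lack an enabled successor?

Answer: DEADLOCK-FREE

Analysis:
Reach set: {0,4}
  0: b→4  [1 out]
  4: a→4  [1 out]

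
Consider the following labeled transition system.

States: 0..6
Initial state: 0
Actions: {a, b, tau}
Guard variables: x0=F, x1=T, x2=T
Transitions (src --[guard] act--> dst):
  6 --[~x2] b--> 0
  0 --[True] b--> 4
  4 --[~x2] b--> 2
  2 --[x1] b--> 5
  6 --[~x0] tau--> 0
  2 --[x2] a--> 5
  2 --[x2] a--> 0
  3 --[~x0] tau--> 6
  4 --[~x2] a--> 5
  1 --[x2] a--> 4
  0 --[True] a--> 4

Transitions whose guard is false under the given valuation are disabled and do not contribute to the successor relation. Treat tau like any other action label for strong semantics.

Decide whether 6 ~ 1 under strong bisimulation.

Compute ~ classes (split until stable):
  round 0: {{0,1,2,3,4,5,6}}
  round 1: {{0,2},{1},{3,6},{4,5}}
  round 2: {{0},{1},{2},{3},{4,5},{6}}
Fixed point at round 3; 6 class(es).
[6]={6}  [1]={1}

Answer: NOT BISIMILAR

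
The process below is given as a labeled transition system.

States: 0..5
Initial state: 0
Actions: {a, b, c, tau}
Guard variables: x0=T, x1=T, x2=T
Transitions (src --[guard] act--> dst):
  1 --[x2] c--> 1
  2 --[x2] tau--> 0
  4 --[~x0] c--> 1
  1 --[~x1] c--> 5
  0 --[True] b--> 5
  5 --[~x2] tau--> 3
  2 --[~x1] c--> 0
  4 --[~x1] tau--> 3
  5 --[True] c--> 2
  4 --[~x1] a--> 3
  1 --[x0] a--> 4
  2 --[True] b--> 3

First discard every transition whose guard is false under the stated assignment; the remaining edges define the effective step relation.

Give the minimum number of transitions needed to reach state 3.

Answer: 3

Analysis:
BFS to 3:
  Layer 0: {0}
  Layer 1: {5}
  Layer 2: {2}
  Layer 3: {3}
first hit 3 at d=3 via b·c·b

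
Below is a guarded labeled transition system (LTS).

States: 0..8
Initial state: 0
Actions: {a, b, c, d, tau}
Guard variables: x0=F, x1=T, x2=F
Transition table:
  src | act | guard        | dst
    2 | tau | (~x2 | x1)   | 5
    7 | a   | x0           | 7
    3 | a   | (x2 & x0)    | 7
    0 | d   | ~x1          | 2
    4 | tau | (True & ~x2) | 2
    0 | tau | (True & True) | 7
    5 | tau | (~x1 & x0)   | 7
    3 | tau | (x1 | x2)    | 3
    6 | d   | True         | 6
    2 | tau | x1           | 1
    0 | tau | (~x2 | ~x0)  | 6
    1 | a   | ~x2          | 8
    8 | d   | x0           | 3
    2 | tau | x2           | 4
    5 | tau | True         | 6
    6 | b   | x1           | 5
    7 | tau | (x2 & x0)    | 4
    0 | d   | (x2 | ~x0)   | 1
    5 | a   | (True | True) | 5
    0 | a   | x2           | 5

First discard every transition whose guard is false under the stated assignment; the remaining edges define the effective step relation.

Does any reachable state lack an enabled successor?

R = {0,1,5,6,7,8}
  0: d→1  tau→6  tau→7  [deg 3]
  1: a→8  [deg 1]
  5: a→5  tau→6  [deg 2]
  6: b→5  d→6  [deg 2]
  7: ∅  [deadlock]
  8: ∅  [deadlock]
trace reaching 7: tau

Answer: DEADLOCK at state 7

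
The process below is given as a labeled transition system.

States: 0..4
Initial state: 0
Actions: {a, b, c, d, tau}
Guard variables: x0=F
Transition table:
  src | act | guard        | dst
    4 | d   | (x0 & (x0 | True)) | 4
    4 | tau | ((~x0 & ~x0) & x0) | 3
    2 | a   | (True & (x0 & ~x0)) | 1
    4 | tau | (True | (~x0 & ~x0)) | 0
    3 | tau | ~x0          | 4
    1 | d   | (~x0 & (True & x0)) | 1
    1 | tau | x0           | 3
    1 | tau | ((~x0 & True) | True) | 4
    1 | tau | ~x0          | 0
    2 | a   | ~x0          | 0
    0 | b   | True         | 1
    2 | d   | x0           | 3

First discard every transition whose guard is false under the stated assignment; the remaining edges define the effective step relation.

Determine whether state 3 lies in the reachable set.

Answer: UNREACHABLE

Trace:
Guard filter leaves 6 enabled edge(s).
L0 = {0}
L1 = {1}  cumulative {0,1}
L2 = {4}  cumulative {0,1,4}
Reach set: {0,1,4}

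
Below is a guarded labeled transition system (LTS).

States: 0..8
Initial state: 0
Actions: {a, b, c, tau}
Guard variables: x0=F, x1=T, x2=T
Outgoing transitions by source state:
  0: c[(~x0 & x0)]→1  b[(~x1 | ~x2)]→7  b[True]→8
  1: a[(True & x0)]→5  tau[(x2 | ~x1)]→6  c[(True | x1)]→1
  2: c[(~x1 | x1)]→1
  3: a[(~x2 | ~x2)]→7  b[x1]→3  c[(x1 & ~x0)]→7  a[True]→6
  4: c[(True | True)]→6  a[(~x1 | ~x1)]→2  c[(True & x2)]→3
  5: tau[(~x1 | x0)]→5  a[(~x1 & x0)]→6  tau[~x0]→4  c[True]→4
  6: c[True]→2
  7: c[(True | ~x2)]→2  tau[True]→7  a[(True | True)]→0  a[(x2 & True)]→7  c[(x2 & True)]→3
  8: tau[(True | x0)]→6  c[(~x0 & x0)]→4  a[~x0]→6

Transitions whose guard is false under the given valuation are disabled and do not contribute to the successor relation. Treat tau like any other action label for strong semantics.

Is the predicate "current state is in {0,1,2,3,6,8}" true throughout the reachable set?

Safe = {0,1,2,3,6,8}
Reach set: {0,1,2,6,8}
  0: safe
  1: safe
  2: safe
  6: safe
  8: safe

Answer: INVARIANT HOLDS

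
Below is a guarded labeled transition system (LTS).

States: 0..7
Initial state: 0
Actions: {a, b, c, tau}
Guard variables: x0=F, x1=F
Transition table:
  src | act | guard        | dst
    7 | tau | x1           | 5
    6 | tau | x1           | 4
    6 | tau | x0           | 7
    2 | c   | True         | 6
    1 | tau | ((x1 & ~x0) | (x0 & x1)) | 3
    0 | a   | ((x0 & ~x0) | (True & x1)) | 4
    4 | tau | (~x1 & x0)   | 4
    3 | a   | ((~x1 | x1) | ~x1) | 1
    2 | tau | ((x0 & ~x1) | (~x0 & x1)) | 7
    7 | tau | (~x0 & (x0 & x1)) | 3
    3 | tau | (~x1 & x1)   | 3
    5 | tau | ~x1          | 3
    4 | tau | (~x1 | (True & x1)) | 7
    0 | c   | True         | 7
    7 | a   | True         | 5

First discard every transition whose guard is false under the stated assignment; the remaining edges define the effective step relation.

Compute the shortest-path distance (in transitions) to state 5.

Breadth-first toward 5:
  Layer 0: {0}
  Layer 1: {7}
  Layer 2: {5}
5 enters at depth 2; path c·a

Answer: 2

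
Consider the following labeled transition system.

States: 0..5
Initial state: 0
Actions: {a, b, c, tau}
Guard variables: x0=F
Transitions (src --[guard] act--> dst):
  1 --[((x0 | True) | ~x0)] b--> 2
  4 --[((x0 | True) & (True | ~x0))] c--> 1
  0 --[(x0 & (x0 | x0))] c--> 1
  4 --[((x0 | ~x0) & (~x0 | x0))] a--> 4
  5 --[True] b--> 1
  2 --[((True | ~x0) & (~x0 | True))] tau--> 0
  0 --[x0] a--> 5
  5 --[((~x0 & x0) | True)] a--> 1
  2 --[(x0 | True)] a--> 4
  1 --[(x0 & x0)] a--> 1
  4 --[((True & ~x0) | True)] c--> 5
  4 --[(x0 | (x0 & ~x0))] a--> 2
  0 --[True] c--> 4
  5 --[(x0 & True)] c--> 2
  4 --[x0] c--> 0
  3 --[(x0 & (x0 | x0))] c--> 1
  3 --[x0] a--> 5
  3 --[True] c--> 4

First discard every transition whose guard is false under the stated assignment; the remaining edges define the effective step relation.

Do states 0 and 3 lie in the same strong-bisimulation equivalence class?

Answer: BISIMILAR

Analysis:
Refine partition for ~:
  P[0] = {{0,1,2,3,4,5}}
  P[1] = {{0,3},{1},{2},{4},{5}}
stable after 2 split(s): 5 block(s)
class of 0: {0,3}; class of 3: {0,3}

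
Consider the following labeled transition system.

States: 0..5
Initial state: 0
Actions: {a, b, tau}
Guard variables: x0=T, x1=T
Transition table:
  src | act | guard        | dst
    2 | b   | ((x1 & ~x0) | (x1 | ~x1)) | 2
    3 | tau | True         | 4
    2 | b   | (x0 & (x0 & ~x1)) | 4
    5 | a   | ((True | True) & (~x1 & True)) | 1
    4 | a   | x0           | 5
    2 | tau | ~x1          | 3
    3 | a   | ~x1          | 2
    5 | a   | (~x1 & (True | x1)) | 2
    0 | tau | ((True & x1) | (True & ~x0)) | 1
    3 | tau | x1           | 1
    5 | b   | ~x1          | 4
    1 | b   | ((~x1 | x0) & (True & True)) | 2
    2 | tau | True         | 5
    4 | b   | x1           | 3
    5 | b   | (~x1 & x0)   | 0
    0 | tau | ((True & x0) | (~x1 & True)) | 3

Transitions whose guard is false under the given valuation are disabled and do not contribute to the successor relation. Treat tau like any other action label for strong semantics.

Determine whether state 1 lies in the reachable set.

After dropping false guards: 9 live edges.
Layer 0: {0}
Layer 1: {1,3}  now seen {0,1,3}
Layer 2: {2,4}  now seen {0,1,2,3,4}
Layer 3: {5}  now seen {0,1,2,3,4,5}
Reachable = {0,1,2,3,4,5}
Path to 1: tau

Answer: REACHABLE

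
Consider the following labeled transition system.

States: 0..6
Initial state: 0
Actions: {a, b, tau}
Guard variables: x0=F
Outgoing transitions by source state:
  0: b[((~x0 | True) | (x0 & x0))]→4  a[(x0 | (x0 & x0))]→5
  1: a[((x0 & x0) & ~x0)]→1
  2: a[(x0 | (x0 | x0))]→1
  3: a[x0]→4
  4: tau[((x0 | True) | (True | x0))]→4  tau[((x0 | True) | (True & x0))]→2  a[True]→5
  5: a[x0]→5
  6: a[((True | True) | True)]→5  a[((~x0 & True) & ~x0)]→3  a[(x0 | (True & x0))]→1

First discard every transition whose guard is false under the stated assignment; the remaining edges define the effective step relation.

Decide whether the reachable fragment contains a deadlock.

Answer: DEADLOCK at state 2

Trace:
Reach set: {0,2,4,5}
  0: b→4  [deg 1]
  2: ∅  [STUCK]
  4: a→5  tau→2  tau→4  [deg 3]
  5: ∅  [STUCK]
witness 2: b·tau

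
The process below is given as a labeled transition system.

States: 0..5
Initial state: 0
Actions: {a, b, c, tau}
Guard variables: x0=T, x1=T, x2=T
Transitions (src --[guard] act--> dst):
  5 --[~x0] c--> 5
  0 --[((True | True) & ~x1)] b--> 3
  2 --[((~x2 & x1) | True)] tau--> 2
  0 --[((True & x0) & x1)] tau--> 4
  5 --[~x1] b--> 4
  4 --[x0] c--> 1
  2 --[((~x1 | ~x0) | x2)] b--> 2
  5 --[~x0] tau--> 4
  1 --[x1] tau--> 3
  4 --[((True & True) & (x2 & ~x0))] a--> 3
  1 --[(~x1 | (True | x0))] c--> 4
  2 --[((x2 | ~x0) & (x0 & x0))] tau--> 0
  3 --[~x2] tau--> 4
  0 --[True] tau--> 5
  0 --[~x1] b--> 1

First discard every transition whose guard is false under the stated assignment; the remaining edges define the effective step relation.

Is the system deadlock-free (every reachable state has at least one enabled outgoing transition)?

Answer: DEADLOCK at state 3

Analysis:
R = {0,1,3,4,5}
  0: tau→4  tau→5  [2 exit(s)]
  1: c→4  tau→3  [2 exit(s)]
  3: ∅  [deadlock]
  4: c→1  [1 exit(s)]
  5: ∅  [deadlock]
witness 3: tau·c·tau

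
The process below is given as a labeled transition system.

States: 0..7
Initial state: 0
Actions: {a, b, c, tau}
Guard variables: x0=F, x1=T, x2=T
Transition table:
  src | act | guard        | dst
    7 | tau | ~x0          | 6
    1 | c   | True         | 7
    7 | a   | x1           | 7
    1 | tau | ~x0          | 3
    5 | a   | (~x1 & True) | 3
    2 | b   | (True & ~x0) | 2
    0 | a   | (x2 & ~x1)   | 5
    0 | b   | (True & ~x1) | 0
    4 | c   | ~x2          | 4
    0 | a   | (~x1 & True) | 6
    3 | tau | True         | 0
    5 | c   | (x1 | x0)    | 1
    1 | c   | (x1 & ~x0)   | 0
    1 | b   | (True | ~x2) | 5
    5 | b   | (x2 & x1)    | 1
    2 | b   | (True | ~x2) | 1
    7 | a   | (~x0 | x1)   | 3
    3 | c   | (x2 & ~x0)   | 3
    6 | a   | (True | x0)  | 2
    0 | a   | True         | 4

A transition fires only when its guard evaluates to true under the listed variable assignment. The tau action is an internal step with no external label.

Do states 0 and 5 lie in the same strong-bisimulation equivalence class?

Bisimulation quotient by refinement:
  π0 = {{0,1,2,3,4,5,6,7}}
  π1 = {{0,6},{1},{2},{3},{4},{5},{7}}
  π2 = {{0},{1},{2},{3},{4},{5},{6},{7}}
Fixed point at round 3; 8 class(es).
[0]={0}  [5]={5}

Answer: NOT BISIMILAR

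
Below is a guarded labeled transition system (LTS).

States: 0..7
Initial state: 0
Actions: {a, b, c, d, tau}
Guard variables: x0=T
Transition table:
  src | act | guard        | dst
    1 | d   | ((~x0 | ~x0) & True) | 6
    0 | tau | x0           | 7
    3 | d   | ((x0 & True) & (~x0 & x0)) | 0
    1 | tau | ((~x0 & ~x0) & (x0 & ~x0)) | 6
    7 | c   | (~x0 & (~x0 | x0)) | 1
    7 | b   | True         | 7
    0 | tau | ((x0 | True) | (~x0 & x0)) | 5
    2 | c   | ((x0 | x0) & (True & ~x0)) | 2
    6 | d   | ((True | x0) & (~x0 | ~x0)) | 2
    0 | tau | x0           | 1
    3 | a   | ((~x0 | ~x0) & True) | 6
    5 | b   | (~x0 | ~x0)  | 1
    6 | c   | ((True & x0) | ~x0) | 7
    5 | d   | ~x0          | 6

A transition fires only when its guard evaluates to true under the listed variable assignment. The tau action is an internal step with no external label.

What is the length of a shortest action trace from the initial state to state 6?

Answer: UNREACHABLE

Working:
Layered search for 6:
  Layer 0: {0}
  Layer 1: {1,5,7}
6 never appears.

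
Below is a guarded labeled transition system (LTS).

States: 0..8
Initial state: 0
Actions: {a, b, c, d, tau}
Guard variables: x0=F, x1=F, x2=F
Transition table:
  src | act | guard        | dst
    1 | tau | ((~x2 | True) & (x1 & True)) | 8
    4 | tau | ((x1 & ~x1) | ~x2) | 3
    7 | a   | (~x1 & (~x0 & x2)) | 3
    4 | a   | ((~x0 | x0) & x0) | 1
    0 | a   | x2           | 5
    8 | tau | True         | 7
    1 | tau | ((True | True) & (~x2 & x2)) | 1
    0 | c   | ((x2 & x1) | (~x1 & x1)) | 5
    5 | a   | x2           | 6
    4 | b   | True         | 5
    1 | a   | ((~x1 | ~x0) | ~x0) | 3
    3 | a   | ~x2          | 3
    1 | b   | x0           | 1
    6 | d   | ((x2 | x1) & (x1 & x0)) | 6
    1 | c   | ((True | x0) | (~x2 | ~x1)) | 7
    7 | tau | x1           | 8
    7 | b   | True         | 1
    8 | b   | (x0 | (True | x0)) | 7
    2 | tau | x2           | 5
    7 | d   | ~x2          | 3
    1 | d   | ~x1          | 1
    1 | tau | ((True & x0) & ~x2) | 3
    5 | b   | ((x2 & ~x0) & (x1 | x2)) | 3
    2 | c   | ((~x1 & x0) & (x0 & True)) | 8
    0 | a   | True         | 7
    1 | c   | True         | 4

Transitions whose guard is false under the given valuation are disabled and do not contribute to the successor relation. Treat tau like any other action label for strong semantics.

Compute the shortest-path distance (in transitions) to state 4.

Answer: 3

Trace:
Breadth-first toward 4:
  L0 = {0}
  L1 = {7}
  L2 = {1,3}
  L3 = {4}
first hit 4 at d=3 via a·b·c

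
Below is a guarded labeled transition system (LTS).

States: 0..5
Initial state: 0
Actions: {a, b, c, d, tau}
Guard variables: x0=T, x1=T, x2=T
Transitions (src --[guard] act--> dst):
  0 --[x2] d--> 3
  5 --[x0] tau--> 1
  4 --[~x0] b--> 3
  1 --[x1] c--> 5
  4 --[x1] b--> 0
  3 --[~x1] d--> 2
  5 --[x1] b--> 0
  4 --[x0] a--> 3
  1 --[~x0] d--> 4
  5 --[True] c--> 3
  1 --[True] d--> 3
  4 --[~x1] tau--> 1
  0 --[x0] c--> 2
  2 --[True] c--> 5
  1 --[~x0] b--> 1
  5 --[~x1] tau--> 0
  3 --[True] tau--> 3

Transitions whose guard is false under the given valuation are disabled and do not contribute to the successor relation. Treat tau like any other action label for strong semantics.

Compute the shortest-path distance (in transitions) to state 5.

Breadth-first toward 5:
  Layer 0: {0}
  Layer 1: {2,3}
  Layer 2: {5}
depth(5)=2, e.g. c·c

Answer: 2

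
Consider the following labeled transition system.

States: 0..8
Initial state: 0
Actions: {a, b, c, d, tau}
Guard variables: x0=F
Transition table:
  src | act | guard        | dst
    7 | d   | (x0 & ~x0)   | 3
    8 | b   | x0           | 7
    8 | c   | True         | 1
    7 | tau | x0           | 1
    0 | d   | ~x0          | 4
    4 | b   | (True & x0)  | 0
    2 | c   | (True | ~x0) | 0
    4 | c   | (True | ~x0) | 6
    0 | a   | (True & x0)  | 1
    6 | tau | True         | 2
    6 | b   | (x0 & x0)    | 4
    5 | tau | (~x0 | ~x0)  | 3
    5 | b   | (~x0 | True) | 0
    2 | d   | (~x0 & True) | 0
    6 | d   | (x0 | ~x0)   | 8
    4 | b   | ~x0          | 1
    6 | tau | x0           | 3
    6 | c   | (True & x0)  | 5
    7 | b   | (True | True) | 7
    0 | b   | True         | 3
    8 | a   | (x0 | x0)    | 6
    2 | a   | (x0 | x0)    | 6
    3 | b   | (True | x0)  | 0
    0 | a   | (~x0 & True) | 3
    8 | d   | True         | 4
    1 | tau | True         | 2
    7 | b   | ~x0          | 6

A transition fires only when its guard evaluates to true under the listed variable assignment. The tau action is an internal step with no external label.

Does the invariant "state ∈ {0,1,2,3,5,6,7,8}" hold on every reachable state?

Answer: INVARIANT VIOLATED at state 4

Analysis:
Safe = {0,1,2,3,5,6,7,8}
Reachable = {0,1,2,3,4,6,8}
  0: ✓
  1: ✓
  2: ✓
  3: ✓
  4: ✗ unsafe
  6: ✓
  8: ✓
counterexample path to 4: d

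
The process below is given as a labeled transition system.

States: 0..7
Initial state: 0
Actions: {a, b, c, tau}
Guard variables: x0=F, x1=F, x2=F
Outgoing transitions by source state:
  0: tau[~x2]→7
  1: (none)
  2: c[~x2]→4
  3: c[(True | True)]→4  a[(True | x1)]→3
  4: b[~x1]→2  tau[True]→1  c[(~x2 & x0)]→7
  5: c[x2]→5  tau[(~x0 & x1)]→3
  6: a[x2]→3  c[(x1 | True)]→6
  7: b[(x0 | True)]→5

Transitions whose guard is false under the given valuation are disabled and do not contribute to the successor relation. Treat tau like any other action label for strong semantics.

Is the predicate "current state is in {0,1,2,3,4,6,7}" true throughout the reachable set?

Safe = {0,1,2,3,4,6,7}
Reachable = {0,5,7}
  0: ok
  5: VIOLATES
  7: ok
witness against invariant: tau·b → 5

Answer: INVARIANT VIOLATED at state 5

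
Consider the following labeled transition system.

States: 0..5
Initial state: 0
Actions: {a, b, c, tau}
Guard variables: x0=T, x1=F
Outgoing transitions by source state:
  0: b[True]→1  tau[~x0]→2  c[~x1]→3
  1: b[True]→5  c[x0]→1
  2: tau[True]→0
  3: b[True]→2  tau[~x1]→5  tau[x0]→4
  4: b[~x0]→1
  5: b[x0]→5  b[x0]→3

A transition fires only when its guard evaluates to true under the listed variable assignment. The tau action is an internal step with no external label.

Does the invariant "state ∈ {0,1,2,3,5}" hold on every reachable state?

Inv-set: {0,1,2,3,5}
Reach set: {0,1,2,3,4,5}
  0: safe
  1: safe
  2: safe
  3: safe
  4: outside
  5: safe
reach 4 via c·tau — violates

Answer: INVARIANT VIOLATED at state 4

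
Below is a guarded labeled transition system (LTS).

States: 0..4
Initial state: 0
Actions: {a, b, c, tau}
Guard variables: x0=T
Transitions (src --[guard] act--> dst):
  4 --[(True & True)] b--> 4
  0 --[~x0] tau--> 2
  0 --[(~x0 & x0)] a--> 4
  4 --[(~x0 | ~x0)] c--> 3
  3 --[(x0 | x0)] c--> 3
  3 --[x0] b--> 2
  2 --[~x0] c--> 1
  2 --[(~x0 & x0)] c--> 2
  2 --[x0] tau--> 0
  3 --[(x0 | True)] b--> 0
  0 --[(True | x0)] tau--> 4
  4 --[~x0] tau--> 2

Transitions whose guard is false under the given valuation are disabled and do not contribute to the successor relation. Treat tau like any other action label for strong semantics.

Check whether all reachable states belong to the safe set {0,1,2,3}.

Safe = {0,1,2,3}
R = {0,4}
  0: ok
  4: ✗ unsafe
witness against invariant: tau → 4

Answer: INVARIANT VIOLATED at state 4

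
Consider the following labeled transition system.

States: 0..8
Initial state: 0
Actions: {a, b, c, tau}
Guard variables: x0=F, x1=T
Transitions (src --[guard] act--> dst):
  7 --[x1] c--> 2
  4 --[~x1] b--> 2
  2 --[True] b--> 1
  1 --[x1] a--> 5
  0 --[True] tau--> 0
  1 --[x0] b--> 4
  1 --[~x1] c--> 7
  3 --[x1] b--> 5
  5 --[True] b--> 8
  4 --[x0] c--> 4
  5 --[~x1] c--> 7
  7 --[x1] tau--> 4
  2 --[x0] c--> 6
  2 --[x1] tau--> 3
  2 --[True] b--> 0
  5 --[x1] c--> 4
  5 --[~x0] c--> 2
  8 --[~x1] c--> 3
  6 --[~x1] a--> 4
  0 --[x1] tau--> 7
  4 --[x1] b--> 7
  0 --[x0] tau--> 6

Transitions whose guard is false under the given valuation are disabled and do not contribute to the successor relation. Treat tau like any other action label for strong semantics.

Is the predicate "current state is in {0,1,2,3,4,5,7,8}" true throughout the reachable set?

Safe = {0,1,2,3,4,5,7,8}
Reach set: {0,1,2,3,4,5,7,8}
  0: ok
  1: ok
  2: ok
  3: ok
  4: ok
  5: ok
  7: ok
  8: ok

Answer: INVARIANT HOLDS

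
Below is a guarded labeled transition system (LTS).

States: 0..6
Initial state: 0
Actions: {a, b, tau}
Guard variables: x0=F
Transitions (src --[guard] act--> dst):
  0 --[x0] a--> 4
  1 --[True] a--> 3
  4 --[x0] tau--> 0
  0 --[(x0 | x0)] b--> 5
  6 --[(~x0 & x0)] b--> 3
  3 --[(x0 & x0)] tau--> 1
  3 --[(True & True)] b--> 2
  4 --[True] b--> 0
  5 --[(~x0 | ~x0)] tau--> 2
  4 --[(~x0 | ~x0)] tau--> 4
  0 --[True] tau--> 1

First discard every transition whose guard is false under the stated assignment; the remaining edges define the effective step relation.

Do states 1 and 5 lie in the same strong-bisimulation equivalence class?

Answer: NOT BISIMILAR

Working:
Compute ~ classes (split until stable):
  π0 = {{0,1,2,3,4,5,6}}
  π1 = {{0,5},{1},{2,6},{3},{4}}
  π2 = {{0},{1},{2,6},{3},{4},{5}}
stable after 3 split(s): 6 block(s)
class of 1: {1}; class of 5: {5}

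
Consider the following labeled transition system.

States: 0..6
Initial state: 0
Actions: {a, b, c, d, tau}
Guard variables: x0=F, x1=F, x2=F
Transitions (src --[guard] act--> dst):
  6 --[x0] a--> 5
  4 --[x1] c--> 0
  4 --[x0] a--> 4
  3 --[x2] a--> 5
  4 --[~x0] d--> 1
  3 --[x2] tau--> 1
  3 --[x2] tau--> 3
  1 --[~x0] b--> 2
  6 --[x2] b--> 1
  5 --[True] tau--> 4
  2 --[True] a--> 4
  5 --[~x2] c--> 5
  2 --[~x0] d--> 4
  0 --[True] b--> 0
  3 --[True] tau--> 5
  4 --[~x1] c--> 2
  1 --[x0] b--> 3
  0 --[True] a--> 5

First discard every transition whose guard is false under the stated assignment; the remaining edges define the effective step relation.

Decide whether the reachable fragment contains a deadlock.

Reachable = {0,1,2,4,5}
  0: a→5  b→0  [2 exit(s)]
  1: b→2  [1 exit(s)]
  2: a→4  d→4  [2 exit(s)]
  4: c→2  d→1  [2 exit(s)]
  5: c→5  tau→4  [2 exit(s)]

Answer: DEADLOCK-FREE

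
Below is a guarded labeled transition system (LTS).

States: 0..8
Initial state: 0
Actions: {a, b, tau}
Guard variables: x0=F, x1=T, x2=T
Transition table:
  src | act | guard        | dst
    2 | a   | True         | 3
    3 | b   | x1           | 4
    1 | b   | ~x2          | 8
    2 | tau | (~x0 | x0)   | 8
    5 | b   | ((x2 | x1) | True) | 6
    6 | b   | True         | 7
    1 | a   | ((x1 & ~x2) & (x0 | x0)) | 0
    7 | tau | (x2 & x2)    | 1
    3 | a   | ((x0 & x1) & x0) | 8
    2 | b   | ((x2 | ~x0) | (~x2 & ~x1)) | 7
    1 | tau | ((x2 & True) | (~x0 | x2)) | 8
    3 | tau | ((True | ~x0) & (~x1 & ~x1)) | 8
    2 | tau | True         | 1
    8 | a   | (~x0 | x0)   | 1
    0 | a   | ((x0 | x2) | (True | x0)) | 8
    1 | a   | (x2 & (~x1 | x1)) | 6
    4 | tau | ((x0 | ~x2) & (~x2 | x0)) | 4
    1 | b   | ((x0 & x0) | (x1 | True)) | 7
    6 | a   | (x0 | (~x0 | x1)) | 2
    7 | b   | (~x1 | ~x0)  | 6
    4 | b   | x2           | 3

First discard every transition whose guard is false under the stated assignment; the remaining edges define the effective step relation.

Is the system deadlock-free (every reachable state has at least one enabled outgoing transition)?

Answer: DEADLOCK-FREE

Trace:
Reach set: {0,1,2,3,4,6,7,8}
  0: a→8  [1 exit(s)]
  1: a→6  b→7  tau→8  [3 exit(s)]
  2: a→3  b→7  tau→1  tau→8  [4 exit(s)]
  3: b→4  [1 exit(s)]
  4: b→3  [1 exit(s)]
  6: a→2  b→7  [2 exit(s)]
  7: b→6  tau→1  [2 exit(s)]
  8: a→1  [1 exit(s)]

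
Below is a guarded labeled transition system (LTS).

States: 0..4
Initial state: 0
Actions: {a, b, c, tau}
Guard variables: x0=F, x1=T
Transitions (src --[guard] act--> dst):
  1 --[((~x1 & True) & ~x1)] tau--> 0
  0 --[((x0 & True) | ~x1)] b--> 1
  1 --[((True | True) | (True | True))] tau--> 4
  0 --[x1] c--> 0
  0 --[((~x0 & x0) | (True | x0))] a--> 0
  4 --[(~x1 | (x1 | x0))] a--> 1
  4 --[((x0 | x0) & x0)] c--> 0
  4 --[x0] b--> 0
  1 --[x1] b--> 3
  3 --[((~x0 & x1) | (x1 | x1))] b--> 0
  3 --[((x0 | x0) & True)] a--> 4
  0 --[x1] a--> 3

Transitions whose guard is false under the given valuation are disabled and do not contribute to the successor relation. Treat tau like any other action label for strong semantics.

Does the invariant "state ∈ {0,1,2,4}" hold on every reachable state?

Inv-set: {0,1,2,4}
R = {0,3}
  0: ✓
  3: ✗ unsafe
reach 3 via a — violates

Answer: INVARIANT VIOLATED at state 3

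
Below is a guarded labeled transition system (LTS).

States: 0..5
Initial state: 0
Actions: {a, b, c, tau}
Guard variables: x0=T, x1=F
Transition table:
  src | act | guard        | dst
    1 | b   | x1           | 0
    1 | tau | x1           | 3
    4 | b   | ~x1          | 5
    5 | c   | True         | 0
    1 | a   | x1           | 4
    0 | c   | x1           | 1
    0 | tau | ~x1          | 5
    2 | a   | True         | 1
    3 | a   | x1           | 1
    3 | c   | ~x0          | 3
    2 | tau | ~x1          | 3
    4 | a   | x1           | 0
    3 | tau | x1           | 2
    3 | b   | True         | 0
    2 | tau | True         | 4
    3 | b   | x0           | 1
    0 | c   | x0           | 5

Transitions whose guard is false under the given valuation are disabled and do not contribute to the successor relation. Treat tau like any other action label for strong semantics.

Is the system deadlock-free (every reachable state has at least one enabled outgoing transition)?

Answer: DEADLOCK-FREE

Analysis:
Reach set: {0,5}
  0: c→5  tau→5  [2 out]
  5: c→0  [1 out]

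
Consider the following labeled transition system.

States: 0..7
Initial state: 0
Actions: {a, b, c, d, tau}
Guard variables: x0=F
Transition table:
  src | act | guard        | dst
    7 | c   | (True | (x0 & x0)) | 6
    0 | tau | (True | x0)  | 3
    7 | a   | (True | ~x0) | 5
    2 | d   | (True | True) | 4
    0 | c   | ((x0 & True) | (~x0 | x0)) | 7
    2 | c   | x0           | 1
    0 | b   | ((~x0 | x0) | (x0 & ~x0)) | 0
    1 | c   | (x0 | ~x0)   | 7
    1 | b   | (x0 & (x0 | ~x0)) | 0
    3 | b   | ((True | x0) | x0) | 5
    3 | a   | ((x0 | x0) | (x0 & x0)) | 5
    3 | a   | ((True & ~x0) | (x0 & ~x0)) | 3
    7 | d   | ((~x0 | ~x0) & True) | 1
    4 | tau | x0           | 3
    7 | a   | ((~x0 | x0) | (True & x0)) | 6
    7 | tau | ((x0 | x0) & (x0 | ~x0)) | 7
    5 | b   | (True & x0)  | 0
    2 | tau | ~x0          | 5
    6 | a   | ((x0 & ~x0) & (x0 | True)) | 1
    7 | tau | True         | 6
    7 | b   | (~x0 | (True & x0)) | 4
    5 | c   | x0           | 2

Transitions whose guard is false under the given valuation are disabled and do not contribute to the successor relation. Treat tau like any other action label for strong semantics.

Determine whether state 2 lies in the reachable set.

After dropping false guards: 14 live edges.
L0 = {0}
L1 = {3,7}  now seen {0,3,7}
L2 = {1,4,5,6}  now seen {0,1,3,4,5,6,7}
Reach set: {0,1,3,4,5,6,7}

Answer: UNREACHABLE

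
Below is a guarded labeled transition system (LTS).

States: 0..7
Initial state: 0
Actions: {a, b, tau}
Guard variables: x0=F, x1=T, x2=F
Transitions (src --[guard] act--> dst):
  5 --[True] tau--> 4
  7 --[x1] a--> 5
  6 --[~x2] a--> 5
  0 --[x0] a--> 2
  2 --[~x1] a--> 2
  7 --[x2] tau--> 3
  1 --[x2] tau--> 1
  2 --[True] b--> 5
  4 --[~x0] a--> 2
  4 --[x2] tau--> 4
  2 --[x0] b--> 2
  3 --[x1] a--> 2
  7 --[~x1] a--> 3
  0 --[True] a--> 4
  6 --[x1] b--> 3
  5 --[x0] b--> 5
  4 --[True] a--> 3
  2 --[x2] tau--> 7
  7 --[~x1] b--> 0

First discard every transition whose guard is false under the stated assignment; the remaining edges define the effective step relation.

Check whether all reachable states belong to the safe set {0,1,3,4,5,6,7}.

Answer: INVARIANT VIOLATED at state 2

Analysis:
Inv-set: {0,1,3,4,5,6,7}
Reachable = {0,2,3,4,5}
  0: ok
  2: VIOLATES
  3: ok
  4: ok
  5: ok
reach 2 via a·a — violates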